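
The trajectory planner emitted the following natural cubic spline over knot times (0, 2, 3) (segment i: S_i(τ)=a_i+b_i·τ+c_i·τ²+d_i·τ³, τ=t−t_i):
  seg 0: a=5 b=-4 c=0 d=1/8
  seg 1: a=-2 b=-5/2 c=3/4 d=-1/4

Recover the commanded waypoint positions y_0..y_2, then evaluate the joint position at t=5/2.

y_0 = S_0(0) = a_0 = 5
y_1 = S_1(0) = a_1 = -2
y_2 = S_1(1) = -4
t_q=5/2 is in segment 1 (τ=1/2); S_1(τ)=-99/32

y_0=5 y_1=-2 y_2=-4
S(5/2) = -99/32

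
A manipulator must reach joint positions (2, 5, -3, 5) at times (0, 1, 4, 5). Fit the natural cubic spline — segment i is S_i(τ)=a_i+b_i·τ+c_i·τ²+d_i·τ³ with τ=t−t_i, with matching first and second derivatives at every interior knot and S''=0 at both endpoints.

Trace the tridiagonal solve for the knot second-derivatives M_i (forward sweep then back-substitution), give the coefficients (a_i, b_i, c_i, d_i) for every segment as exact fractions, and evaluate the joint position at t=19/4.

  seg 0: a=2 b=727/165 c=0 d=-232/165
  seg 1: a=5 b=31/165 c=-232/55 d=49/45
  seg 2: a=-3 b=706/165 c=307/55 d=-307/165
S(19/4) = 1805/704

Δ: Δ0=3, Δ1=-8/3, Δ2=8
row 1: diag=8, rhs=-34; c'=3/8, d'=-17/4
row 2: denom=8−3·3/8=55/8; d'=(64−3·-17/4)/(55/8)=614/55
back: M2=614/55
back: M1=-17/4−3/8·614/55=-464/55
M: M0=0, M1=-464/55, M2=614/55, M3=0
seg 0: a=2, c=M0/2=0, d=(M1−M0)/(6·1)=-232/165, b=Δ0−h0·(2M0+M1)/6=727/165
seg 1: a=5, c=M1/2=-232/55, d=(M2−M1)/(6·3)=49/45, b=Δ1−h1·(2M1+M2)/6=31/165
seg 2: a=-3, c=M2/2=307/55, d=(M3−M2)/(6·1)=-307/165, b=Δ2−h2·(2M2+M3)/6=706/165
t_q=19/4 → seg 2, τ=3/4; S=-3+706/165·τ+307/55·τ²+-307/165·τ³=1805/704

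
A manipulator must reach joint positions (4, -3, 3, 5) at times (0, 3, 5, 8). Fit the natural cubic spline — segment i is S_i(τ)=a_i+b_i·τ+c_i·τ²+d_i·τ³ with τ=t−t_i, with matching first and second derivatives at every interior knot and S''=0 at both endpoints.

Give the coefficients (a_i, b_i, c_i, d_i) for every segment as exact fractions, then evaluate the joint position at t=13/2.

  seg 0: a=4 b=-199/48 c=0 d=29/144
  seg 1: a=-3 b=31/24 c=29/16 d=-23/48
  seg 2: a=3 b=67/24 c=-17/16 d=17/144
S(13/2) = 665/128

Δ: Δ0=-7/3, Δ1=3, Δ2=2/3
row 1: diag=10, rhs=32; c'=1/5, d'=16/5
row 2: denom=10−2·1/5=48/5; d'=(-14−2·16/5)/(48/5)=-17/8
back: M2=-17/8
back: M1=16/5−1/5·-17/8=29/8
M: M0=0, M1=29/8, M2=-17/8, M3=0
seg 0: a=4, c=M0/2=0, d=(M1−M0)/(6·3)=29/144, b=Δ0−h0·(2M0+M1)/6=-199/48
seg 1: a=-3, c=M1/2=29/16, d=(M2−M1)/(6·2)=-23/48, b=Δ1−h1·(2M1+M2)/6=31/24
seg 2: a=3, c=M2/2=-17/16, d=(M3−M2)/(6·3)=17/144, b=Δ2−h2·(2M2+M3)/6=67/24
t_q=13/2 → seg 2, τ=3/2; S=3+67/24·τ+-17/16·τ²+17/144·τ³=665/128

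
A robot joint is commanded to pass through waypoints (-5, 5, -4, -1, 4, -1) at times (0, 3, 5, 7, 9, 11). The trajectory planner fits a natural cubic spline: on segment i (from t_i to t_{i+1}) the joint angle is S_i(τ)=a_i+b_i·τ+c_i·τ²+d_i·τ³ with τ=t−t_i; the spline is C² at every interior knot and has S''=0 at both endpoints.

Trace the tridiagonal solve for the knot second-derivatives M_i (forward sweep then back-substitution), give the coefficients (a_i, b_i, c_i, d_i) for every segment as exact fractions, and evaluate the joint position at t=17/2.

Δ: Δ0=10/3, Δ1=-9/2, Δ2=3/2, Δ3=5/2, Δ4=-5/2
row 1: diag=10, rhs=-47; c'=1/5, d'=-47/10
row 2: denom=8−2·1/5=38/5; d'=(36−2·-47/10)/(38/5)=227/38
row 3: denom=8−2·5/19=142/19; d'=(6−2·227/38)/(142/19)=-113/142
row 4: denom=8−2·19/71=530/71; d'=(-30−2·-113/142)/(530/71)=-2017/530
back: M4=-2017/530
back: M3=-113/142−19/71·-2017/530=59/265
back: M2=227/38−5/19·59/265=627/106
back: M1=-47/10−1/5·627/106=-1559/265
M: M0=0, M1=-1559/265, M2=627/106, M3=59/265, M4=-2017/530, M5=0
seg 0: a=-5, c=M0/2=0, d=(M1−M0)/(6·3)=-1559/4770, b=Δ0−h0·(2M0+M1)/6=9977/1590
seg 1: a=5, c=M1/2=-1559/530, d=(M2−M1)/(6·2)=6253/6360, b=Δ1−h1·(2M1+M2)/6=-2027/795
seg 2: a=-4, c=M2/2=627/212, d=(M3−M2)/(6·2)=-3017/6360, b=Δ2−h2·(2M2+M3)/6=-4003/1590
seg 3: a=-1, c=M3/2=59/530, d=(M4−M3)/(6·2)=-427/1272, b=Δ3−h3·(2M3+M4)/6=2878/795
seg 4: a=4, c=M4/2=-2017/1060, d=(M5−M4)/(6·2)=2017/6360, b=Δ4−h4·(2M4+M5)/6=59/1590
t_q=17/2 → seg 3, τ=3/2; S=-1+2878/795·τ+59/530·τ²+-427/1272·τ³=60169/16960

  seg 0: a=-5 b=9977/1590 c=0 d=-1559/4770
  seg 1: a=5 b=-2027/795 c=-1559/530 d=6253/6360
  seg 2: a=-4 b=-4003/1590 c=627/212 d=-3017/6360
  seg 3: a=-1 b=2878/795 c=59/530 d=-427/1272
  seg 4: a=4 b=59/1590 c=-2017/1060 d=2017/6360
S(17/2) = 60169/16960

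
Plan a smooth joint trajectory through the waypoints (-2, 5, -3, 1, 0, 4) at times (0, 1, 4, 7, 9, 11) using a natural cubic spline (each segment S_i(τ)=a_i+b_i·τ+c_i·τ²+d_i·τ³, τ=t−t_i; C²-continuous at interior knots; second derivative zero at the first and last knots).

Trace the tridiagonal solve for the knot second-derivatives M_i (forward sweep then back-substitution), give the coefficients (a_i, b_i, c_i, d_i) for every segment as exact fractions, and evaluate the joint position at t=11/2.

  seg 0: a=-2 b=51461/6036 c=0 d=-9209/6036
  seg 1: a=5 b=11917/3018 c=-9209/2012 d=14317/18108
  seg 2: a=-3 b=-13075/6036 c=1277/503 d=-2761/6036
  seg 3: a=1 b=2161/3018 c=-3175/2012 d=5855/12072
  seg 4: a=0 b=338/1509 c=670/503 d=-335/1509
S(11/2) = -33493/16096

Δ: Δ0=7, Δ1=-8/3, Δ2=4/3, Δ3=-1/2, Δ4=2
row 1: diag=8, rhs=-58; c'=3/8, d'=-29/4
row 2: denom=12−3·3/8=87/8; d'=(24−3·-29/4)/(87/8)=122/29
row 3: denom=10−3·8/29=266/29; d'=(-11−3·122/29)/(266/29)=-685/266
row 4: denom=8−2·29/133=1006/133; d'=(15−2·-685/266)/(1006/133)=1340/503
back: M4=1340/503
back: M3=-685/266−29/133·1340/503=-3175/1006
back: M2=122/29−8/29·-3175/1006=2554/503
back: M1=-29/4−3/8·2554/503=-9209/1006
M: M0=0, M1=-9209/1006, M2=2554/503, M3=-3175/1006, M4=1340/503, M5=0
seg 0: a=-2, c=M0/2=0, d=(M1−M0)/(6·1)=-9209/6036, b=Δ0−h0·(2M0+M1)/6=51461/6036
seg 1: a=5, c=M1/2=-9209/2012, d=(M2−M1)/(6·3)=14317/18108, b=Δ1−h1·(2M1+M2)/6=11917/3018
seg 2: a=-3, c=M2/2=1277/503, d=(M3−M2)/(6·3)=-2761/6036, b=Δ2−h2·(2M2+M3)/6=-13075/6036
seg 3: a=1, c=M3/2=-3175/2012, d=(M4−M3)/(6·2)=5855/12072, b=Δ3−h3·(2M3+M4)/6=2161/3018
seg 4: a=0, c=M4/2=670/503, d=(M5−M4)/(6·2)=-335/1509, b=Δ4−h4·(2M4+M5)/6=338/1509
t_q=11/2 → seg 2, τ=3/2; S=-3+-13075/6036·τ+1277/503·τ²+-2761/6036·τ³=-33493/16096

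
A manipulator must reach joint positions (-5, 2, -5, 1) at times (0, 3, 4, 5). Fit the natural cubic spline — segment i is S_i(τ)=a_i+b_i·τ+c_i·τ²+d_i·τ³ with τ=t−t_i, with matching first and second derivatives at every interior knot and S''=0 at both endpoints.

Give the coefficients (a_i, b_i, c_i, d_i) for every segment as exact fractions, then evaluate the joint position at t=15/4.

  seg 0: a=-5 b=670/93 c=0 d=-151/279
  seg 1: a=2 b=-689/93 c=-151/31 d=491/93
  seg 2: a=-5 b=-122/93 c=340/31 d=-340/93
S(15/4) = -8073/1984

Δ: Δ0=7/3, Δ1=-7, Δ2=6
row 1: diag=8, rhs=-56; c'=1/8, d'=-7
row 2: denom=4−1·1/8=31/8; d'=(78−1·-7)/(31/8)=680/31
back: M2=680/31
back: M1=-7−1/8·680/31=-302/31
M: M0=0, M1=-302/31, M2=680/31, M3=0
seg 0: a=-5, c=M0/2=0, d=(M1−M0)/(6·3)=-151/279, b=Δ0−h0·(2M0+M1)/6=670/93
seg 1: a=2, c=M1/2=-151/31, d=(M2−M1)/(6·1)=491/93, b=Δ1−h1·(2M1+M2)/6=-689/93
seg 2: a=-5, c=M2/2=340/31, d=(M3−M2)/(6·1)=-340/93, b=Δ2−h2·(2M2+M3)/6=-122/93
t_q=15/4 → seg 1, τ=3/4; S=2+-689/93·τ+-151/31·τ²+491/93·τ³=-8073/1984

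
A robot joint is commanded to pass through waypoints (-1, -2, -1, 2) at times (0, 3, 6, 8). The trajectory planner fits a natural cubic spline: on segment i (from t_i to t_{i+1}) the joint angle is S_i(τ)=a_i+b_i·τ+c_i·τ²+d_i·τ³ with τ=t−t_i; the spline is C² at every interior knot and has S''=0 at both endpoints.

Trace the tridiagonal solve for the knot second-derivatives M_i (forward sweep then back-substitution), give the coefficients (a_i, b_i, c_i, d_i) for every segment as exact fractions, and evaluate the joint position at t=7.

Δ: Δ0=-1/3, Δ1=1/3, Δ2=3/2
row 1: diag=12, rhs=4; c'=1/4, d'=1/3
row 2: denom=10−3·1/4=37/4; d'=(7−3·1/3)/(37/4)=24/37
back: M2=24/37
back: M1=1/3−1/4·24/37=19/111
M: M0=0, M1=19/111, M2=24/37, M3=0
seg 0: a=-1, c=M0/2=0, d=(M1−M0)/(6·3)=19/1998, b=Δ0−h0·(2M0+M1)/6=-31/74
seg 1: a=-2, c=M1/2=19/222, d=(M2−M1)/(6·3)=53/1998, b=Δ1−h1·(2M1+M2)/6=-6/37
seg 2: a=-1, c=M2/2=12/37, d=(M3−M2)/(6·2)=-2/37, b=Δ2−h2·(2M2+M3)/6=79/74
t_q=7 → seg 2, τ=1; S=-1+79/74·τ+12/37·τ²+-2/37·τ³=25/74

  seg 0: a=-1 b=-31/74 c=0 d=19/1998
  seg 1: a=-2 b=-6/37 c=19/222 d=53/1998
  seg 2: a=-1 b=79/74 c=12/37 d=-2/37
S(7) = 25/74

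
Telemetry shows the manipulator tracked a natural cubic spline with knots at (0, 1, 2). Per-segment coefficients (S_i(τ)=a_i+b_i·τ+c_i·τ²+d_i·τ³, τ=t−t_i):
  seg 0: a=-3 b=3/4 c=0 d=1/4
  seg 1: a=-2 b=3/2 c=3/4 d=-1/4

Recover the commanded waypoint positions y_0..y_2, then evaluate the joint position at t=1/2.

y_0 = S_0(0) = a_0 = -3
y_1 = S_1(0) = a_1 = -2
y_2 = S_1(1) = 0
t_q=1/2 is in segment 0 (τ=1/2); S_0(τ)=-83/32

y_0=-3 y_1=-2 y_2=0
S(1/2) = -83/32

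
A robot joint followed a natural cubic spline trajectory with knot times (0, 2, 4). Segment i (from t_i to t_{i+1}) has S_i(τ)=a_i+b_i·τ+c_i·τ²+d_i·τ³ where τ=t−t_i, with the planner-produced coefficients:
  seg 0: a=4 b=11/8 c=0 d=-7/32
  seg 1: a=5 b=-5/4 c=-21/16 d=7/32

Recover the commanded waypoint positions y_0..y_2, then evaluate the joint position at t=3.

y_0=4 y_1=5 y_2=-1
S(3) = 85/32

y_0 = S_0(0) = a_0 = 4
y_1 = S_1(0) = a_1 = 5
y_2 = S_1(2) = -1
t_q=3 is in segment 1 (τ=1); S_1(τ)=85/32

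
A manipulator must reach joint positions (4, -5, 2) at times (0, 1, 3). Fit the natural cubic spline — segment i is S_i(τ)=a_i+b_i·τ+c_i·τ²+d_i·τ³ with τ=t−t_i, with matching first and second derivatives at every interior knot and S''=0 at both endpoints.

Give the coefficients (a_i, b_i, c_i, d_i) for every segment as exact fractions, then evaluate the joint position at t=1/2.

  seg 0: a=4 b=-133/12 c=0 d=25/12
  seg 1: a=-5 b=-29/6 c=25/4 d=-25/24
S(1/2) = -41/32

Δ: Δ0=-9, Δ1=7/2
row 1: diag=6, rhs=75; c'=1/3, d'=25/2
back: M1=25/2
M: M0=0, M1=25/2, M2=0
seg 0: a=4, c=M0/2=0, d=(M1−M0)/(6·1)=25/12, b=Δ0−h0·(2M0+M1)/6=-133/12
seg 1: a=-5, c=M1/2=25/4, d=(M2−M1)/(6·2)=-25/24, b=Δ1−h1·(2M1+M2)/6=-29/6
t_q=1/2 → seg 0, τ=1/2; S=4+-133/12·τ+0·τ²+25/12·τ³=-41/32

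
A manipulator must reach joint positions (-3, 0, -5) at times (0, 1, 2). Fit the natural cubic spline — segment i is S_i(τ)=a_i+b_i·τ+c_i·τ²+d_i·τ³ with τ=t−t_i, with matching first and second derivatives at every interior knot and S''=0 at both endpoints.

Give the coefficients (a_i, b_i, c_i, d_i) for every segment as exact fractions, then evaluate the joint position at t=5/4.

  seg 0: a=-3 b=5 c=0 d=-2
  seg 1: a=0 b=-1 c=-6 d=2
S(5/4) = -19/32

Δ: Δ0=3, Δ1=-5
row 1: diag=4, rhs=-48; c'=1/4, d'=-12
back: M1=-12
M: M0=0, M1=-12, M2=0
seg 0: a=-3, c=M0/2=0, d=(M1−M0)/(6·1)=-2, b=Δ0−h0·(2M0+M1)/6=5
seg 1: a=0, c=M1/2=-6, d=(M2−M1)/(6·1)=2, b=Δ1−h1·(2M1+M2)/6=-1
t_q=5/4 → seg 1, τ=1/4; S=0+-1·τ+-6·τ²+2·τ³=-19/32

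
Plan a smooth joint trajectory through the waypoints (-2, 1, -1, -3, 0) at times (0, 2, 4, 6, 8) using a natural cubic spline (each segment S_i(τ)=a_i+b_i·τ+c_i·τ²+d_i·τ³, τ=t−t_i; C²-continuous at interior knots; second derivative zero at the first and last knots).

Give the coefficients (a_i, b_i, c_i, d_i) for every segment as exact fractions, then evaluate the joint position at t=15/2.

  seg 0: a=-2 b=17/8 c=0 d=-5/32
  seg 1: a=1 b=1/4 c=-15/16 d=5/32
  seg 2: a=-1 b=-13/8 c=0 d=5/32
  seg 3: a=-3 b=1/4 c=15/16 d=-5/32
S(15/2) = -267/256

Δ: Δ0=3/2, Δ1=-1, Δ2=-1, Δ3=3/2
row 1: diag=8, rhs=-15; c'=1/4, d'=-15/8
row 2: denom=8−2·1/4=15/2; d'=(0−2·-15/8)/(15/2)=1/2
row 3: denom=8−2·4/15=112/15; d'=(15−2·1/2)/(112/15)=15/8
back: M3=15/8
back: M2=1/2−4/15·15/8=0
back: M1=-15/8−1/4·0=-15/8
M: M0=0, M1=-15/8, M2=0, M3=15/8, M4=0
seg 0: a=-2, c=M0/2=0, d=(M1−M0)/(6·2)=-5/32, b=Δ0−h0·(2M0+M1)/6=17/8
seg 1: a=1, c=M1/2=-15/16, d=(M2−M1)/(6·2)=5/32, b=Δ1−h1·(2M1+M2)/6=1/4
seg 2: a=-1, c=M2/2=0, d=(M3−M2)/(6·2)=5/32, b=Δ2−h2·(2M2+M3)/6=-13/8
seg 3: a=-3, c=M3/2=15/16, d=(M4−M3)/(6·2)=-5/32, b=Δ3−h3·(2M3+M4)/6=1/4
t_q=15/2 → seg 3, τ=3/2; S=-3+1/4·τ+15/16·τ²+-5/32·τ³=-267/256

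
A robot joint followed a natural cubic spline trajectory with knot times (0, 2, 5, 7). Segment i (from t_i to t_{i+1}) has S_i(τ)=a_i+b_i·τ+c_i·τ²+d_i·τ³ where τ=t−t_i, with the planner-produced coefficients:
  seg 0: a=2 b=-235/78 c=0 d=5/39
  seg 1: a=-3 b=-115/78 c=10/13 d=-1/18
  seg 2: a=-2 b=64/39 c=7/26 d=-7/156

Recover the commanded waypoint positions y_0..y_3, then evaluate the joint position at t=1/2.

y_0=2 y_1=-3 y_2=-2 y_3=2
S(1/2) = 53/104

y_0 = S_0(0) = a_0 = 2
y_1 = S_1(0) = a_1 = -3
y_2 = S_2(0) = a_2 = -2
y_3 = S_2(2) = 2
t_q=1/2 is in segment 0 (τ=1/2); S_0(τ)=53/104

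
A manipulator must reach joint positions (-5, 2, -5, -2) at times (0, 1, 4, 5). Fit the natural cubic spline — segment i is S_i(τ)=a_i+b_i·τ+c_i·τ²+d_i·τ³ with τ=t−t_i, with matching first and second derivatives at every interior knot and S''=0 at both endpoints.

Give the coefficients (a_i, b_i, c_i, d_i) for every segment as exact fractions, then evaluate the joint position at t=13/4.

Δ: Δ0=7, Δ1=-7/3, Δ2=3
row 1: diag=8, rhs=-56; c'=3/8, d'=-7
row 2: denom=8−3·3/8=55/8; d'=(32−3·-7)/(55/8)=424/55
back: M2=424/55
back: M1=-7−3/8·424/55=-544/55
M: M0=0, M1=-544/55, M2=424/55, M3=0
seg 0: a=-5, c=M0/2=0, d=(M1−M0)/(6·1)=-272/165, b=Δ0−h0·(2M0+M1)/6=1427/165
seg 1: a=2, c=M1/2=-272/55, d=(M2−M1)/(6·3)=44/45, b=Δ1−h1·(2M1+M2)/6=611/165
seg 2: a=-5, c=M2/2=212/55, d=(M3−M2)/(6·1)=-212/165, b=Δ2−h2·(2M2+M3)/6=71/165
t_q=13/4 → seg 1, τ=9/4; S=2+611/165·τ+-272/55·τ²+44/45·τ³=-3139/880

  seg 0: a=-5 b=1427/165 c=0 d=-272/165
  seg 1: a=2 b=611/165 c=-272/55 d=44/45
  seg 2: a=-5 b=71/165 c=212/55 d=-212/165
S(13/4) = -3139/880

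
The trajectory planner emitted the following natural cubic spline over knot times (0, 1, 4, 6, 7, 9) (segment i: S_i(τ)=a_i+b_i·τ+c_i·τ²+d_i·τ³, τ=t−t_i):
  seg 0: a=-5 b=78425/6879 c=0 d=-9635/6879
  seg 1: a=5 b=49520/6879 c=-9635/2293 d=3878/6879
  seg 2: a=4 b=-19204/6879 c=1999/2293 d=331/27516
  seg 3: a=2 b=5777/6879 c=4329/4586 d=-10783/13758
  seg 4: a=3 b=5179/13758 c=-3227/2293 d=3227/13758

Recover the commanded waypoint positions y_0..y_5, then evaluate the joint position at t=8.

y_0=-5 y_1=5 y_2=4 y_3=2 y_4=3 y_5=0
S(8) = 5053/2293

y_0 = S_0(0) = a_0 = -5
y_1 = S_1(0) = a_1 = 5
y_2 = S_2(0) = a_2 = 4
y_3 = S_3(0) = a_3 = 2
y_4 = S_4(0) = a_4 = 3
y_5 = S_4(2) = 0
t_q=8 is in segment 4 (τ=1); S_4(τ)=5053/2293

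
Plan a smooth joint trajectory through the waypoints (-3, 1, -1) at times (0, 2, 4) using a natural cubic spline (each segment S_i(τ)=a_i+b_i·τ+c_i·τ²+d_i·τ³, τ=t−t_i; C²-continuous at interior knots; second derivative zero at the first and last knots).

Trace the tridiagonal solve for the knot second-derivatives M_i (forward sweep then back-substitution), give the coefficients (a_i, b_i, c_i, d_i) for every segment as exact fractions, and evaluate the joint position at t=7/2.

Δ: Δ0=2, Δ1=-1
row 1: diag=8, rhs=-18; c'=1/4, d'=-9/4
back: M1=-9/4
M: M0=0, M1=-9/4, M2=0
seg 0: a=-3, c=M0/2=0, d=(M1−M0)/(6·2)=-3/16, b=Δ0−h0·(2M0+M1)/6=11/4
seg 1: a=1, c=M1/2=-9/8, d=(M2−M1)/(6·2)=3/16, b=Δ1−h1·(2M1+M2)/6=1/2
t_q=7/2 → seg 1, τ=3/2; S=1+1/2·τ+-9/8·τ²+3/16·τ³=-19/128

  seg 0: a=-3 b=11/4 c=0 d=-3/16
  seg 1: a=1 b=1/2 c=-9/8 d=3/16
S(7/2) = -19/128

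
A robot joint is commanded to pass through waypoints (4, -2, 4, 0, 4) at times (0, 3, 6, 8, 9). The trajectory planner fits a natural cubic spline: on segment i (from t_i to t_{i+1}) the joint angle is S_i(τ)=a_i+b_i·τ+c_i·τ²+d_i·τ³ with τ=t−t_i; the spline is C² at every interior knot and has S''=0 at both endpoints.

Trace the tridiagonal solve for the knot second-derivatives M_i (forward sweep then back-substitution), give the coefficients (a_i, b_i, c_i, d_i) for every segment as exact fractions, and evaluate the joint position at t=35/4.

Δ: Δ0=-2, Δ1=2, Δ2=-2, Δ3=4
row 1: diag=12, rhs=24; c'=1/4, d'=2
row 2: denom=10−3·1/4=37/4; d'=(-24−3·2)/(37/4)=-120/37
row 3: denom=6−2·8/37=206/37; d'=(36−2·-120/37)/(206/37)=786/103
back: M3=786/103
back: M2=-120/37−8/37·786/103=-504/103
back: M1=2−1/4·-504/103=332/103
M: M0=0, M1=332/103, M2=-504/103, M3=786/103, M4=0
seg 0: a=4, c=M0/2=0, d=(M1−M0)/(6·3)=166/927, b=Δ0−h0·(2M0+M1)/6=-372/103
seg 1: a=-2, c=M1/2=166/103, d=(M2−M1)/(6·3)=-418/927, b=Δ1−h1·(2M1+M2)/6=126/103
seg 2: a=4, c=M2/2=-252/103, d=(M3−M2)/(6·2)=215/206, b=Δ2−h2·(2M2+M3)/6=-132/103
seg 3: a=0, c=M3/2=393/103, d=(M4−M3)/(6·1)=-131/103, b=Δ3−h3·(2M3+M4)/6=150/103
t_q=35/4 → seg 3, τ=3/4; S=0+150/103·τ+393/103·τ²+-131/103·τ³=17811/6592

  seg 0: a=4 b=-372/103 c=0 d=166/927
  seg 1: a=-2 b=126/103 c=166/103 d=-418/927
  seg 2: a=4 b=-132/103 c=-252/103 d=215/206
  seg 3: a=0 b=150/103 c=393/103 d=-131/103
S(35/4) = 17811/6592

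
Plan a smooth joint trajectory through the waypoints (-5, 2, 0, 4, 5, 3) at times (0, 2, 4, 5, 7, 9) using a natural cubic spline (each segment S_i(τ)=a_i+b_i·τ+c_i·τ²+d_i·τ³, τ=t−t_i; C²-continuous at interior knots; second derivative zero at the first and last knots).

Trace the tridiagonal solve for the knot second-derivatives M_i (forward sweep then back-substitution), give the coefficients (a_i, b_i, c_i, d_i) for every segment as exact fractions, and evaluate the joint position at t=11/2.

Δ: Δ0=7/2, Δ1=-1, Δ2=4, Δ3=1/2, Δ4=-1
row 1: diag=8, rhs=-27; c'=1/4, d'=-27/8
row 2: denom=6−2·1/4=11/2; d'=(30−2·-27/8)/(11/2)=147/22
row 3: denom=6−1·2/11=64/11; d'=(-21−1·147/22)/(64/11)=-609/128
row 4: denom=8−2·11/32=117/16; d'=(-9−2·-609/128)/(117/16)=11/156
back: M4=11/156
back: M3=-609/128−11/32·11/156=-373/78
back: M2=147/22−2/11·-373/78=589/78
back: M1=-27/8−1/4·589/78=-821/156
M: M0=0, M1=-821/156, M2=589/78, M3=-373/78, M4=11/156, M5=0
seg 0: a=-5, c=M0/2=0, d=(M1−M0)/(6·2)=-821/1872, b=Δ0−h0·(2M0+M1)/6=2459/468
seg 1: a=2, c=M1/2=-821/312, d=(M2−M1)/(6·2)=1999/1872, b=Δ1−h1·(2M1+M2)/6=-1/117
seg 2: a=0, c=M2/2=589/156, d=(M3−M2)/(6·1)=-37/18, b=Δ2−h2·(2M2+M3)/6=1067/468
seg 3: a=4, c=M3/2=-373/156, d=(M4−M3)/(6·2)=757/1872, b=Δ3−h3·(2M3+M4)/6=1715/468
seg 4: a=5, c=M4/2=11/312, d=(M5−M4)/(6·2)=-11/1872, b=Δ4−h4·(2M4+M5)/6=-245/234
t_q=11/2 → seg 3, τ=1/2; S=4+1715/468·τ+-373/156·τ²+757/1872·τ³=26383/4992

  seg 0: a=-5 b=2459/468 c=0 d=-821/1872
  seg 1: a=2 b=-1/117 c=-821/312 d=1999/1872
  seg 2: a=0 b=1067/468 c=589/156 d=-37/18
  seg 3: a=4 b=1715/468 c=-373/156 d=757/1872
  seg 4: a=5 b=-245/234 c=11/312 d=-11/1872
S(11/2) = 26383/4992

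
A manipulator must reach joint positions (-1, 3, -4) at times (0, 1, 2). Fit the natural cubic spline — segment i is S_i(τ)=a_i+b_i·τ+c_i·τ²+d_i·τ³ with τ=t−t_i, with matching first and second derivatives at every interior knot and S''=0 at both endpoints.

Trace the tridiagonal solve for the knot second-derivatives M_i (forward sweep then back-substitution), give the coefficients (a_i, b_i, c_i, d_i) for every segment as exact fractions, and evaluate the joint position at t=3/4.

Δ: Δ0=4, Δ1=-7
row 1: diag=4, rhs=-66; c'=1/4, d'=-33/2
back: M1=-33/2
M: M0=0, M1=-33/2, M2=0
seg 0: a=-1, c=M0/2=0, d=(M1−M0)/(6·1)=-11/4, b=Δ0−h0·(2M0+M1)/6=27/4
seg 1: a=3, c=M1/2=-33/4, d=(M2−M1)/(6·1)=11/4, b=Δ1−h1·(2M1+M2)/6=-3/2
t_q=3/4 → seg 0, τ=3/4; S=-1+27/4·τ+0·τ²+-11/4·τ³=743/256

  seg 0: a=-1 b=27/4 c=0 d=-11/4
  seg 1: a=3 b=-3/2 c=-33/4 d=11/4
S(3/4) = 743/256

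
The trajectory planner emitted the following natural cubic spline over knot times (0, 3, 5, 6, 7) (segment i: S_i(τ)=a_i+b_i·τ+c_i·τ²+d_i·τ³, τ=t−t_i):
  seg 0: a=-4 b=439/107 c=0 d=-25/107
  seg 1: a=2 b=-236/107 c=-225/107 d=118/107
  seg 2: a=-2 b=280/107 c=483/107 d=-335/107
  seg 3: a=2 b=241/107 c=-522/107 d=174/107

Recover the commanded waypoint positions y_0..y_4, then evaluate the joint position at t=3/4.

y_0=-4 y_1=2 y_2=-2 y_3=2 y_4=1
S(3/4) = -6995/6848

y_0 = S_0(0) = a_0 = -4
y_1 = S_1(0) = a_1 = 2
y_2 = S_2(0) = a_2 = -2
y_3 = S_3(0) = a_3 = 2
y_4 = S_3(1) = 1
t_q=3/4 is in segment 0 (τ=3/4); S_0(τ)=-6995/6848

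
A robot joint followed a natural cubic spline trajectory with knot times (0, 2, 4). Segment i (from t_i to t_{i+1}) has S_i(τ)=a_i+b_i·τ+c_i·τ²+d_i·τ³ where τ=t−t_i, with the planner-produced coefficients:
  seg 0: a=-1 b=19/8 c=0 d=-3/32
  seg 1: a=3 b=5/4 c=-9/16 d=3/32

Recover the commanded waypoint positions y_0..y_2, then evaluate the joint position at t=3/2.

y_0=-1 y_1=3 y_2=4
S(3/2) = 575/256

y_0 = S_0(0) = a_0 = -1
y_1 = S_1(0) = a_1 = 3
y_2 = S_1(2) = 4
t_q=3/2 is in segment 0 (τ=3/2); S_0(τ)=575/256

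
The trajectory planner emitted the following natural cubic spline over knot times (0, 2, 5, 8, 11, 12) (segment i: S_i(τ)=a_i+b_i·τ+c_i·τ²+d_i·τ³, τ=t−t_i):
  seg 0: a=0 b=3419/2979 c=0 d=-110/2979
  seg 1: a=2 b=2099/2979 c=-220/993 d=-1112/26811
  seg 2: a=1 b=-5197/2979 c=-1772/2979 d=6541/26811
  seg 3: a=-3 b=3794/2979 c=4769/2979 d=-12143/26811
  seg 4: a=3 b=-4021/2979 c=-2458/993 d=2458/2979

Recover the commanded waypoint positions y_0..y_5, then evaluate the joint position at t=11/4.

y_0=0 y_1=2 y_2=1 y_3=-3 y_4=3 y_5=0
S(11/4) = 6319/2648

y_0 = S_0(0) = a_0 = 0
y_1 = S_1(0) = a_1 = 2
y_2 = S_2(0) = a_2 = 1
y_3 = S_3(0) = a_3 = -3
y_4 = S_4(0) = a_4 = 3
y_5 = S_4(1) = 0
t_q=11/4 is in segment 1 (τ=3/4); S_1(τ)=6319/2648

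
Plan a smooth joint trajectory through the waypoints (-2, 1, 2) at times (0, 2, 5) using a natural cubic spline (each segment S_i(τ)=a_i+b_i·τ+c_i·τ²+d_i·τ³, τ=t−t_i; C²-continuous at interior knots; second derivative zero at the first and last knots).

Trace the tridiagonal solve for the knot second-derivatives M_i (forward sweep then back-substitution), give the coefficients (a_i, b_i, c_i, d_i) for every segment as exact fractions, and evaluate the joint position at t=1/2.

  seg 0: a=-2 b=26/15 c=0 d=-7/120
  seg 1: a=1 b=31/30 c=-7/20 d=7/180
S(1/2) = -73/64

Δ: Δ0=3/2, Δ1=1/3
row 1: diag=10, rhs=-7; c'=3/10, d'=-7/10
back: M1=-7/10
M: M0=0, M1=-7/10, M2=0
seg 0: a=-2, c=M0/2=0, d=(M1−M0)/(6·2)=-7/120, b=Δ0−h0·(2M0+M1)/6=26/15
seg 1: a=1, c=M1/2=-7/20, d=(M2−M1)/(6·3)=7/180, b=Δ1−h1·(2M1+M2)/6=31/30
t_q=1/2 → seg 0, τ=1/2; S=-2+26/15·τ+0·τ²+-7/120·τ³=-73/64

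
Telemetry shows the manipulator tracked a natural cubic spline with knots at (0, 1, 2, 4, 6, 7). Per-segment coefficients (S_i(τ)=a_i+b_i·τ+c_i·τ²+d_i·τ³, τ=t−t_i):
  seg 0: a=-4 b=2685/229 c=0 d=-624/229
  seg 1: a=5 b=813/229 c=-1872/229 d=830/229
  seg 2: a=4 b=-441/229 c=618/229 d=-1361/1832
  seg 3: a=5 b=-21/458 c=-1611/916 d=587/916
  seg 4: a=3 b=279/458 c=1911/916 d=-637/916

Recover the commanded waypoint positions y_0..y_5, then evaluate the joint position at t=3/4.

y_0 = S_0(0) = a_0 = -4
y_1 = S_1(0) = a_1 = 5
y_2 = S_2(0) = a_2 = 4
y_3 = S_3(0) = a_3 = 5
y_4 = S_4(0) = a_4 = 3
y_5 = S_4(1) = 5
t_q=3/4 is in segment 0 (τ=3/4); S_0(τ)=1669/458

y_0=-4 y_1=5 y_2=4 y_3=5 y_4=3 y_5=5
S(3/4) = 1669/458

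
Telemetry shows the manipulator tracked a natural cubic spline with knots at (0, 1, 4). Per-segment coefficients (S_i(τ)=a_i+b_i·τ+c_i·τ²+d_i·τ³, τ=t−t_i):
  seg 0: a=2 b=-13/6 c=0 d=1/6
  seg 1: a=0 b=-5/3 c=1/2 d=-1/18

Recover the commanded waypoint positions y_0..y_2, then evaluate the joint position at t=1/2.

y_0=2 y_1=0 y_2=-2
S(1/2) = 15/16

y_0 = S_0(0) = a_0 = 2
y_1 = S_1(0) = a_1 = 0
y_2 = S_1(3) = -2
t_q=1/2 is in segment 0 (τ=1/2); S_0(τ)=15/16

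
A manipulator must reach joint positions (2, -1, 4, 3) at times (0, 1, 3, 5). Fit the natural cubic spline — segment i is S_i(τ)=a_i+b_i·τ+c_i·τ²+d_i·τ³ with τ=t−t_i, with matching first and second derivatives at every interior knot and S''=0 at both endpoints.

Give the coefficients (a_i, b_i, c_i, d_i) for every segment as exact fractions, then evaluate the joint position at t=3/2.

Δ: Δ0=-3, Δ1=5/2, Δ2=-1/2
row 1: diag=6, rhs=33; c'=1/3, d'=11/2
row 2: denom=8−2·1/3=22/3; d'=(-18−2·11/2)/(22/3)=-87/22
back: M2=-87/22
back: M1=11/2−1/3·-87/22=75/11
M: M0=0, M1=75/11, M2=-87/22, M3=0
seg 0: a=2, c=M0/2=0, d=(M1−M0)/(6·1)=25/22, b=Δ0−h0·(2M0+M1)/6=-91/22
seg 1: a=-1, c=M1/2=75/22, d=(M2−M1)/(6·2)=-79/88, b=Δ1−h1·(2M1+M2)/6=-8/11
seg 2: a=4, c=M2/2=-87/44, d=(M3−M2)/(6·2)=29/88, b=Δ2−h2·(2M2+M3)/6=47/22
t_q=3/2 → seg 1, τ=1/2; S=-1+-8/11·τ+75/22·τ²+-79/88·τ³=-439/704

  seg 0: a=2 b=-91/22 c=0 d=25/22
  seg 1: a=-1 b=-8/11 c=75/22 d=-79/88
  seg 2: a=4 b=47/22 c=-87/44 d=29/88
S(3/2) = -439/704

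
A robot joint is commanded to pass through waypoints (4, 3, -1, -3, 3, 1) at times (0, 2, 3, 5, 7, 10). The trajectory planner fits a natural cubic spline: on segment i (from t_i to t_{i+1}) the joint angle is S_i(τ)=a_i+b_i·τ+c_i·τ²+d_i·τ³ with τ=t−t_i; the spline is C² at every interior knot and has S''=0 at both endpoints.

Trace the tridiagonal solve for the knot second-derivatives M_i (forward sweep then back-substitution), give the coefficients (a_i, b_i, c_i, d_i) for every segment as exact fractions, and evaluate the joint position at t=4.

Δ: Δ0=-1/2, Δ1=-4, Δ2=-1, Δ3=3, Δ4=-2/3
row 1: diag=6, rhs=-21; c'=1/6, d'=-7/2
row 2: denom=6−1·1/6=35/6; d'=(18−1·-7/2)/(35/6)=129/35
row 3: denom=8−2·12/35=256/35; d'=(24−2·129/35)/(256/35)=291/128
row 4: denom=10−2·35/128=605/64; d'=(-22−2·291/128)/(605/64)=-1699/605
back: M4=-1699/605
back: M3=291/128−35/128·-1699/605=368/121
back: M2=129/35−12/35·368/121=1599/605
back: M1=-7/2−1/6·1599/605=-2384/605
M: M0=0, M1=-2384/605, M2=1599/605, M3=368/121, M4=-1699/605, M5=0
seg 0: a=4, c=M0/2=0, d=(M1−M0)/(6·2)=-596/1815, b=Δ0−h0·(2M0+M1)/6=2953/3630
seg 1: a=3, c=M1/2=-1192/605, d=(M2−M1)/(6·1)=3983/3630, b=Δ1−h1·(2M1+M2)/6=-11351/3630
seg 2: a=-1, c=M2/2=1599/1210, d=(M3−M2)/(6·2)=241/7260, b=Δ2−h2·(2M2+M3)/6=-623/165
seg 3: a=-3, c=M3/2=184/121, d=(M4−M3)/(6·2)=-3539/7260, b=Δ3−h3·(2M3+M4)/6=3464/1815
seg 4: a=3, c=M4/2=-1699/1210, d=(M5−M4)/(6·3)=1699/10890, b=Δ4−h4·(2M4+M5)/6=3887/1815
t_q=4 → seg 2, τ=1; S=-1+-623/165·τ+1599/1210·τ²+241/7260·τ³=-8279/2420

  seg 0: a=4 b=2953/3630 c=0 d=-596/1815
  seg 1: a=3 b=-11351/3630 c=-1192/605 d=3983/3630
  seg 2: a=-1 b=-623/165 c=1599/1210 d=241/7260
  seg 3: a=-3 b=3464/1815 c=184/121 d=-3539/7260
  seg 4: a=3 b=3887/1815 c=-1699/1210 d=1699/10890
S(4) = -8279/2420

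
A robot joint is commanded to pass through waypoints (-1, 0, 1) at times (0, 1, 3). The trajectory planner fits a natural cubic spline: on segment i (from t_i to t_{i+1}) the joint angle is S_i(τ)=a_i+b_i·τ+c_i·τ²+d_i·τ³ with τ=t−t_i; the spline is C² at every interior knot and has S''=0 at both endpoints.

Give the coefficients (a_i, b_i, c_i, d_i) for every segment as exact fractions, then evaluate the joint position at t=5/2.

  seg 0: a=-1 b=13/12 c=0 d=-1/12
  seg 1: a=0 b=5/6 c=-1/4 d=1/24
S(5/2) = 53/64

Δ: Δ0=1, Δ1=1/2
row 1: diag=6, rhs=-3; c'=1/3, d'=-1/2
back: M1=-1/2
M: M0=0, M1=-1/2, M2=0
seg 0: a=-1, c=M0/2=0, d=(M1−M0)/(6·1)=-1/12, b=Δ0−h0·(2M0+M1)/6=13/12
seg 1: a=0, c=M1/2=-1/4, d=(M2−M1)/(6·2)=1/24, b=Δ1−h1·(2M1+M2)/6=5/6
t_q=5/2 → seg 1, τ=3/2; S=0+5/6·τ+-1/4·τ²+1/24·τ³=53/64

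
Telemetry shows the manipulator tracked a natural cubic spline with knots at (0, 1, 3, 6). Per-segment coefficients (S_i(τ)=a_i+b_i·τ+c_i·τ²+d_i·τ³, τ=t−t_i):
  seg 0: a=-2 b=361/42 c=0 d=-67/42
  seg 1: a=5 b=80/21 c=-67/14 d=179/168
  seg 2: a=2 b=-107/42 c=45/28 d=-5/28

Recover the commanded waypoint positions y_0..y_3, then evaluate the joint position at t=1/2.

y_0=-2 y_1=5 y_2=2 y_3=4
S(1/2) = 235/112

y_0 = S_0(0) = a_0 = -2
y_1 = S_1(0) = a_1 = 5
y_2 = S_2(0) = a_2 = 2
y_3 = S_2(3) = 4
t_q=1/2 is in segment 0 (τ=1/2); S_0(τ)=235/112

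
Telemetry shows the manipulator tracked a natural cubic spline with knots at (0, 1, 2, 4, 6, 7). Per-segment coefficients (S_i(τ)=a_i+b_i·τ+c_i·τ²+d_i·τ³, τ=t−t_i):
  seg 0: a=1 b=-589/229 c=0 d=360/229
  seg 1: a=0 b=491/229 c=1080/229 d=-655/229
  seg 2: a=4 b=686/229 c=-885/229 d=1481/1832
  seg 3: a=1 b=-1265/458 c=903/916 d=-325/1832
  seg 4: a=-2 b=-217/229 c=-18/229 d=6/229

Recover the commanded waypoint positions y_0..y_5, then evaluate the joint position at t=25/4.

y_0 = S_0(0) = a_0 = 1
y_1 = S_1(0) = a_1 = 0
y_2 = S_2(0) = a_2 = 4
y_3 = S_3(0) = a_3 = 1
y_4 = S_4(0) = a_4 = -2
y_5 = S_4(1) = -3
t_q=25/4 is in segment 4 (τ=1/4); S_4(τ)=-16425/7328

y_0=1 y_1=0 y_2=4 y_3=1 y_4=-2 y_5=-3
S(25/4) = -16425/7328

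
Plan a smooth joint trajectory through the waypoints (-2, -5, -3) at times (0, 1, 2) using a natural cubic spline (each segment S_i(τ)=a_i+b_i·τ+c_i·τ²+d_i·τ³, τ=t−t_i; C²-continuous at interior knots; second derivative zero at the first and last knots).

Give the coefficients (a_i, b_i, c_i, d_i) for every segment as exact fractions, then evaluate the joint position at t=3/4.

  seg 0: a=-2 b=-17/4 c=0 d=5/4
  seg 1: a=-5 b=-1/2 c=15/4 d=-5/4
S(3/4) = -1193/256

Δ: Δ0=-3, Δ1=2
row 1: diag=4, rhs=30; c'=1/4, d'=15/2
back: M1=15/2
M: M0=0, M1=15/2, M2=0
seg 0: a=-2, c=M0/2=0, d=(M1−M0)/(6·1)=5/4, b=Δ0−h0·(2M0+M1)/6=-17/4
seg 1: a=-5, c=M1/2=15/4, d=(M2−M1)/(6·1)=-5/4, b=Δ1−h1·(2M1+M2)/6=-1/2
t_q=3/4 → seg 0, τ=3/4; S=-2+-17/4·τ+0·τ²+5/4·τ³=-1193/256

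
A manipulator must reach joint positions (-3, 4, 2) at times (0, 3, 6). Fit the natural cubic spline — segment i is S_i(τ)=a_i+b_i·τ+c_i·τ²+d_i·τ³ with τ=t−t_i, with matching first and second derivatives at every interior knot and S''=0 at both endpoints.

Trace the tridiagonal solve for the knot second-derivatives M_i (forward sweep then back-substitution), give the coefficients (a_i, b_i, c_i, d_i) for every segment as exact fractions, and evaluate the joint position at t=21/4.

  seg 0: a=-3 b=37/12 c=0 d=-1/12
  seg 1: a=4 b=5/6 c=-3/4 d=1/12
S(21/4) = 775/256

Δ: Δ0=7/3, Δ1=-2/3
row 1: diag=12, rhs=-18; c'=1/4, d'=-3/2
back: M1=-3/2
M: M0=0, M1=-3/2, M2=0
seg 0: a=-3, c=M0/2=0, d=(M1−M0)/(6·3)=-1/12, b=Δ0−h0·(2M0+M1)/6=37/12
seg 1: a=4, c=M1/2=-3/4, d=(M2−M1)/(6·3)=1/12, b=Δ1−h1·(2M1+M2)/6=5/6
t_q=21/4 → seg 1, τ=9/4; S=4+5/6·τ+-3/4·τ²+1/12·τ³=775/256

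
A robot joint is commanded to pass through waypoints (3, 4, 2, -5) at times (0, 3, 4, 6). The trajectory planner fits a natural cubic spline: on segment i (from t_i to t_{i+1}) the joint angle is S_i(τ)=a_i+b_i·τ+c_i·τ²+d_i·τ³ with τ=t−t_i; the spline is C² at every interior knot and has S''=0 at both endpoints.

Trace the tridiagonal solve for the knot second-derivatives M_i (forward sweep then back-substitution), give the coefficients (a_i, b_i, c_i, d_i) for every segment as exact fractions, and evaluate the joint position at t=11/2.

Δ: Δ0=1/3, Δ1=-2, Δ2=-7/2
row 1: diag=8, rhs=-14; c'=1/8, d'=-7/4
row 2: denom=6−1·1/8=47/8; d'=(-9−1·-7/4)/(47/8)=-58/47
back: M2=-58/47
back: M1=-7/4−1/8·-58/47=-75/47
M: M0=0, M1=-75/47, M2=-58/47, M3=0
seg 0: a=3, c=M0/2=0, d=(M1−M0)/(6·3)=-25/282, b=Δ0−h0·(2M0+M1)/6=319/282
seg 1: a=4, c=M1/2=-75/94, d=(M2−M1)/(6·1)=17/282, b=Δ1−h1·(2M1+M2)/6=-178/141
seg 2: a=2, c=M2/2=-29/47, d=(M3−M2)/(6·2)=29/282, b=Δ2−h2·(2M2+M3)/6=-755/282
t_q=11/2 → seg 2, τ=3/2; S=2+-755/282·τ+-29/47·τ²+29/282·τ³=-2299/752

  seg 0: a=3 b=319/282 c=0 d=-25/282
  seg 1: a=4 b=-178/141 c=-75/94 d=17/282
  seg 2: a=2 b=-755/282 c=-29/47 d=29/282
S(11/2) = -2299/752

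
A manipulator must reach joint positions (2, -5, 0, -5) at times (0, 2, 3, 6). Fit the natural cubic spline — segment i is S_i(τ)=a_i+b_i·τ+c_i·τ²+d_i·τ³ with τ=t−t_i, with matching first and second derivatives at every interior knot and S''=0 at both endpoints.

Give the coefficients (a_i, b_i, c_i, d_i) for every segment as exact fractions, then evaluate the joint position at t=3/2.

Δ: Δ0=-7/2, Δ1=5, Δ2=-5/3
row 1: diag=6, rhs=51; c'=1/6, d'=17/2
row 2: denom=8−1·1/6=47/6; d'=(-40−1·17/2)/(47/6)=-291/47
back: M2=-291/47
back: M1=17/2−1/6·-291/47=448/47
M: M0=0, M1=448/47, M2=-291/47, M3=0
seg 0: a=2, c=M0/2=0, d=(M1−M0)/(6·2)=112/141, b=Δ0−h0·(2M0+M1)/6=-1883/282
seg 1: a=-5, c=M1/2=224/47, d=(M2−M1)/(6·1)=-739/282, b=Δ1−h1·(2M1+M2)/6=805/282
seg 2: a=0, c=M2/2=-291/94, d=(M3−M2)/(6·3)=97/282, b=Δ2−h2·(2M2+M3)/6=638/141
t_q=3/2 → seg 0, τ=3/2; S=2+-1883/282·τ+0·τ²+112/141·τ³=-1003/188

  seg 0: a=2 b=-1883/282 c=0 d=112/141
  seg 1: a=-5 b=805/282 c=224/47 d=-739/282
  seg 2: a=0 b=638/141 c=-291/94 d=97/282
S(3/2) = -1003/188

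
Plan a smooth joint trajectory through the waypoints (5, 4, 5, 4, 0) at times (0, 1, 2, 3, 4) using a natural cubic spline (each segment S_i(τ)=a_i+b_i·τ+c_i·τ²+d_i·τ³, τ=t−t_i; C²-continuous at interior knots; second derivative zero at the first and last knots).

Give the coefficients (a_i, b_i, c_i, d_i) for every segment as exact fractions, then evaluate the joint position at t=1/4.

  seg 0: a=5 b=-13/8 c=0 d=5/8
  seg 1: a=4 b=1/4 c=15/8 d=-9/8
  seg 2: a=5 b=5/8 c=-3/2 d=-1/8
  seg 3: a=4 b=-11/4 c=-15/8 d=5/8
S(1/4) = 2357/512

Δ: Δ0=-1, Δ1=1, Δ2=-1, Δ3=-4
row 1: diag=4, rhs=12; c'=1/4, d'=3
row 2: denom=4−1·1/4=15/4; d'=(-12−1·3)/(15/4)=-4
row 3: denom=4−1·4/15=56/15; d'=(-18−1·-4)/(56/15)=-15/4
back: M3=-15/4
back: M2=-4−4/15·-15/4=-3
back: M1=3−1/4·-3=15/4
M: M0=0, M1=15/4, M2=-3, M3=-15/4, M4=0
seg 0: a=5, c=M0/2=0, d=(M1−M0)/(6·1)=5/8, b=Δ0−h0·(2M0+M1)/6=-13/8
seg 1: a=4, c=M1/2=15/8, d=(M2−M1)/(6·1)=-9/8, b=Δ1−h1·(2M1+M2)/6=1/4
seg 2: a=5, c=M2/2=-3/2, d=(M3−M2)/(6·1)=-1/8, b=Δ2−h2·(2M2+M3)/6=5/8
seg 3: a=4, c=M3/2=-15/8, d=(M4−M3)/(6·1)=5/8, b=Δ3−h3·(2M3+M4)/6=-11/4
t_q=1/4 → seg 0, τ=1/4; S=5+-13/8·τ+0·τ²+5/8·τ³=2357/512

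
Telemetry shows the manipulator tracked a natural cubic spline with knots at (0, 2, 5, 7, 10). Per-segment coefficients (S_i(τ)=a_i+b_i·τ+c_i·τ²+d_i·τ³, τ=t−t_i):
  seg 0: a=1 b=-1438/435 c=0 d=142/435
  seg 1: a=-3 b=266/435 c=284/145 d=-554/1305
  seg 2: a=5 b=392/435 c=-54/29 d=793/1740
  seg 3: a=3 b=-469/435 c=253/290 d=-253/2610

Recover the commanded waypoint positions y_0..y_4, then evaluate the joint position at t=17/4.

y_0 = S_0(0) = a_0 = 1
y_1 = S_1(0) = a_1 = -3
y_2 = S_2(0) = a_2 = 5
y_3 = S_3(0) = a_3 = 3
y_4 = S_3(3) = 5
t_q=17/4 is in segment 1 (τ=9/4); S_1(τ)=3207/928

y_0=1 y_1=-3 y_2=5 y_3=3 y_4=5
S(17/4) = 3207/928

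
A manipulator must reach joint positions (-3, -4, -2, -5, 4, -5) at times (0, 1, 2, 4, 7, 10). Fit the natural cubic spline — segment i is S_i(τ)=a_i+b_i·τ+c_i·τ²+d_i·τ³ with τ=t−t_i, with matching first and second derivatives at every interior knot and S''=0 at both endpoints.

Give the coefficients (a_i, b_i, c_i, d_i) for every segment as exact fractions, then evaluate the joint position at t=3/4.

Δ: Δ0=-1, Δ1=2, Δ2=-3/2, Δ3=3, Δ4=-3
row 1: diag=4, rhs=18; c'=1/4, d'=9/2
row 2: denom=6−1·1/4=23/4; d'=(-21−1·9/2)/(23/4)=-102/23
row 3: denom=10−2·8/23=214/23; d'=(27−2·-102/23)/(214/23)=825/214
row 4: denom=12−3·69/214=2361/214; d'=(-36−3·825/214)/(2361/214)=-3393/787
back: M4=-3393/787
back: M3=825/214−69/214·-3393/787=4128/787
back: M2=-102/23−8/23·4128/787=-4926/787
back: M1=9/2−1/4·-4926/787=4773/787
M: M0=0, M1=4773/787, M2=-4926/787, M3=4128/787, M4=-3393/787, M5=0
seg 0: a=-3, c=M0/2=0, d=(M1−M0)/(6·1)=1591/1574, b=Δ0−h0·(2M0+M1)/6=-3165/1574
seg 1: a=-4, c=M1/2=4773/1574, d=(M2−M1)/(6·1)=-3233/1574, b=Δ1−h1·(2M1+M2)/6=804/787
seg 2: a=-2, c=M2/2=-2463/787, d=(M3−M2)/(6·2)=1509/1574, b=Δ2−h2·(2M2+M3)/6=1455/1574
seg 3: a=-5, c=M3/2=2064/787, d=(M4−M3)/(6·3)=-2507/4722, b=Δ3−h3·(2M3+M4)/6=-141/1574
seg 4: a=4, c=M4/2=-3393/1574, d=(M5−M4)/(6·3)=377/1574, b=Δ4−h4·(2M4+M5)/6=1032/787
t_q=3/4 → seg 0, τ=3/4; S=-3+-3165/1574·τ+0·τ²+1591/1574·τ³=-411171/100736

  seg 0: a=-3 b=-3165/1574 c=0 d=1591/1574
  seg 1: a=-4 b=804/787 c=4773/1574 d=-3233/1574
  seg 2: a=-2 b=1455/1574 c=-2463/787 d=1509/1574
  seg 3: a=-5 b=-141/1574 c=2064/787 d=-2507/4722
  seg 4: a=4 b=1032/787 c=-3393/1574 d=377/1574
S(3/4) = -411171/100736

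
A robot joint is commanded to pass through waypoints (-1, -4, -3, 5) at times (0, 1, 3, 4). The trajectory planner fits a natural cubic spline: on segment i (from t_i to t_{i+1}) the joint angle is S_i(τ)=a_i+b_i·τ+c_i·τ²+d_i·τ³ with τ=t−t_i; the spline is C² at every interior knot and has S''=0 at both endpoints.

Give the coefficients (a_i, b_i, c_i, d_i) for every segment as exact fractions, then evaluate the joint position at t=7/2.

Δ: Δ0=-3, Δ1=1/2, Δ2=8
row 1: diag=6, rhs=21; c'=1/3, d'=7/2
row 2: denom=6−2·1/3=16/3; d'=(45−2·7/2)/(16/3)=57/8
back: M2=57/8
back: M1=7/2−1/3·57/8=9/8
M: M0=0, M1=9/8, M2=57/8, M3=0
seg 0: a=-1, c=M0/2=0, d=(M1−M0)/(6·1)=3/16, b=Δ0−h0·(2M0+M1)/6=-51/16
seg 1: a=-4, c=M1/2=9/16, d=(M2−M1)/(6·2)=1/2, b=Δ1−h1·(2M1+M2)/6=-21/8
seg 2: a=-3, c=M2/2=57/16, d=(M3−M2)/(6·1)=-19/16, b=Δ2−h2·(2M2+M3)/6=45/8
t_q=7/2 → seg 2, τ=1/2; S=-3+45/8·τ+57/16·τ²+-19/16·τ³=71/128

  seg 0: a=-1 b=-51/16 c=0 d=3/16
  seg 1: a=-4 b=-21/8 c=9/16 d=1/2
  seg 2: a=-3 b=45/8 c=57/16 d=-19/16
S(7/2) = 71/128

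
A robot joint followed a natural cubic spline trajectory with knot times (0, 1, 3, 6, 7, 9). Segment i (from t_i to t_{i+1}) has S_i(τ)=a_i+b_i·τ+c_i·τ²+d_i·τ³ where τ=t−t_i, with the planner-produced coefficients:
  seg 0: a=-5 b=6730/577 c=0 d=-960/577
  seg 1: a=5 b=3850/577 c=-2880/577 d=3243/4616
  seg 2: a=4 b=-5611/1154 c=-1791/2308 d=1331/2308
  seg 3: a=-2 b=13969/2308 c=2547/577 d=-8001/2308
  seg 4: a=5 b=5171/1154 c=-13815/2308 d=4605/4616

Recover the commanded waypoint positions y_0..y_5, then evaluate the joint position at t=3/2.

y_0 = S_0(0) = a_0 = -5
y_1 = S_1(0) = a_1 = 5
y_2 = S_2(0) = a_2 = 4
y_3 = S_3(0) = a_3 = -2
y_4 = S_4(0) = a_4 = 5
y_5 = S_4(2) = -2
t_q=3/2 is in segment 1 (τ=1/2); S_1(τ)=265003/36928

y_0=-5 y_1=5 y_2=4 y_3=-2 y_4=5 y_5=-2
S(3/2) = 265003/36928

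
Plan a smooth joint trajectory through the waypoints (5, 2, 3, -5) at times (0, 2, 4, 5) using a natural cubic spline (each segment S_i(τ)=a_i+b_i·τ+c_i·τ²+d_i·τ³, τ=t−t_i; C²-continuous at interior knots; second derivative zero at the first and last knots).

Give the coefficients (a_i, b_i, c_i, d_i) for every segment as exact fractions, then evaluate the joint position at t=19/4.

Δ: Δ0=-3/2, Δ1=1/2, Δ2=-8
row 1: diag=8, rhs=12; c'=1/4, d'=3/2
row 2: denom=6−2·1/4=11/2; d'=(-51−2·3/2)/(11/2)=-108/11
back: M2=-108/11
back: M1=3/2−1/4·-108/11=87/22
M: M0=0, M1=87/22, M2=-108/11, M3=0
seg 0: a=5, c=M0/2=0, d=(M1−M0)/(6·2)=29/88, b=Δ0−h0·(2M0+M1)/6=-31/11
seg 1: a=2, c=M1/2=87/44, d=(M2−M1)/(6·2)=-101/88, b=Δ1−h1·(2M1+M2)/6=25/22
seg 2: a=3, c=M2/2=-54/11, d=(M3−M2)/(6·1)=18/11, b=Δ2−h2·(2M2+M3)/6=-52/11
t_q=19/4 → seg 2, τ=3/4; S=3+-52/11·τ+-54/11·τ²+18/11·τ³=-921/352

  seg 0: a=5 b=-31/11 c=0 d=29/88
  seg 1: a=2 b=25/22 c=87/44 d=-101/88
  seg 2: a=3 b=-52/11 c=-54/11 d=18/11
S(19/4) = -921/352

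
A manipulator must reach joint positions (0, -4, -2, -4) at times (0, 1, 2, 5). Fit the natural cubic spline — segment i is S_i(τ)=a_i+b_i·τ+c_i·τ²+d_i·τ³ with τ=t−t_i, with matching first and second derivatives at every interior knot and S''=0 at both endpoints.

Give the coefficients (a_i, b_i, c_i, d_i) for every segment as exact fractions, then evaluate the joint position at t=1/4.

  seg 0: a=0 b=-524/93 c=0 d=152/93
  seg 1: a=-4 b=-68/93 c=152/31 d=-202/93
  seg 2: a=-2 b=238/93 c=-50/31 d=50/279
S(1/4) = -343/248

Δ: Δ0=-4, Δ1=2, Δ2=-2/3
row 1: diag=4, rhs=36; c'=1/4, d'=9
row 2: denom=8−1·1/4=31/4; d'=(-16−1·9)/(31/4)=-100/31
back: M2=-100/31
back: M1=9−1/4·-100/31=304/31
M: M0=0, M1=304/31, M2=-100/31, M3=0
seg 0: a=0, c=M0/2=0, d=(M1−M0)/(6·1)=152/93, b=Δ0−h0·(2M0+M1)/6=-524/93
seg 1: a=-4, c=M1/2=152/31, d=(M2−M1)/(6·1)=-202/93, b=Δ1−h1·(2M1+M2)/6=-68/93
seg 2: a=-2, c=M2/2=-50/31, d=(M3−M2)/(6·3)=50/279, b=Δ2−h2·(2M2+M3)/6=238/93
t_q=1/4 → seg 0, τ=1/4; S=0+-524/93·τ+0·τ²+152/93·τ³=-343/248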